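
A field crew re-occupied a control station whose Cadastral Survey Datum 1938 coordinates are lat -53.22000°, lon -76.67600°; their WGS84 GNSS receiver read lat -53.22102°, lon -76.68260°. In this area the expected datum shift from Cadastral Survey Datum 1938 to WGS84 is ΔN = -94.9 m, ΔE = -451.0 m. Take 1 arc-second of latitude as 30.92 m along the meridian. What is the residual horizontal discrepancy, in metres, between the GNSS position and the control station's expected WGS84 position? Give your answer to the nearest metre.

Observed coordinate differences: Δφ = -0.00102°, Δλ = -0.00660°.
Converting to metres (1° lat = 111312 m, cos φ = 0.598744): observed ΔN = -113.5 m, observed ΔE = -439.9 m.
Subtracting the expected shift leaves a residual of -113.5 − (-94.9) = -18.6 m north and -439.9 − (-451.0) = 11.1 m east.
Residual distance = √((-18.6)² + 11.1²) = 21.7 m.

22 m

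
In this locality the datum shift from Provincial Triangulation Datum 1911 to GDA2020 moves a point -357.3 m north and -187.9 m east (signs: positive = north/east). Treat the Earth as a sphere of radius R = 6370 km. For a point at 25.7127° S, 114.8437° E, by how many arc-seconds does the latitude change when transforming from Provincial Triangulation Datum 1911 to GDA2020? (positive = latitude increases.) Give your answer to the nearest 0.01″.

On a sphere of radius R, 1 rad of latitude = R, so Δφ = ΔN / R = -357.3 / 6370000 = -5.6091e-05 rad = -11.570″.

Δφ = -11.57″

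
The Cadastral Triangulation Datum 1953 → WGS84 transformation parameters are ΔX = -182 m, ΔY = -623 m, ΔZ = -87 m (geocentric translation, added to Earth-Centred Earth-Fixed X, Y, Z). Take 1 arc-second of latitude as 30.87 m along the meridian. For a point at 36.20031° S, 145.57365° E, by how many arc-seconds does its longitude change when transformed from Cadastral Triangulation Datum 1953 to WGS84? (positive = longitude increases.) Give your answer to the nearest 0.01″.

Δλ = 24.76″

sin φ = -0.590610, cos φ = 0.806957, sin λ = 0.565346, cos λ = -0.824854.
East component: ΔE = −sin λ·ΔX + cos λ·ΔY = −(0.565346)(-182) + (-0.824854)(-623) = 616.78 m.
1° of latitude spans 3600 × 30.87 = 111132 m; at latitude φ, 1° of longitude spans that × cos φ = 89678.8 m, so Δλ = 616.78 / 89678.8 × 3600 = 24.759″.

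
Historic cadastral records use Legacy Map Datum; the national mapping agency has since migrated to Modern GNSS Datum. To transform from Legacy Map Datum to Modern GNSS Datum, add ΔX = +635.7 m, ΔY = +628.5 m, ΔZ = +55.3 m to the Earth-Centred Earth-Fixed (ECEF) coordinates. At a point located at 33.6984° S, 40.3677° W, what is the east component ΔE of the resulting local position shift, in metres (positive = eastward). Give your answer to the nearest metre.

ΔE = 891 m

At φ = -33.6984°, λ = -40.3677°: sin φ = -0.554821, cos φ = 0.831970, sin λ = -0.647690, cos λ = 0.761904.
ΔE = −sin λ·ΔX + cos λ·ΔY = −(-0.647690)·(635.7) + (0.761904)·(628.5) = 890.59 m.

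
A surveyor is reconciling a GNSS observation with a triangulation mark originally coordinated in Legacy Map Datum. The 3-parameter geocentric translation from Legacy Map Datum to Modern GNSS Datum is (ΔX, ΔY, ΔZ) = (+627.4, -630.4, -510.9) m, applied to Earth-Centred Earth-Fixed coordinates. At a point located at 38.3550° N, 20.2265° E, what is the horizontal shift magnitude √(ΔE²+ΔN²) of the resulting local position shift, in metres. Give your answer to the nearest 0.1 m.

The local east axis at (φ, λ) is (−sin λ, cos λ, 0), so ΔE = −sin(20.2265°)·627.4 + cos(20.2265°)·(-630.4) = -808.44 m.
The local north axis is (−sin φ cos λ, −sin φ sin λ, cos φ), giving ΔN = -365.314 + 135.245 − 400.638 = -630.71 m.
Horizontal magnitude = √(ΔE² + ΔN²) = √((-808.44)² + (-630.71)²) = 1025.36 m.

1025.4 m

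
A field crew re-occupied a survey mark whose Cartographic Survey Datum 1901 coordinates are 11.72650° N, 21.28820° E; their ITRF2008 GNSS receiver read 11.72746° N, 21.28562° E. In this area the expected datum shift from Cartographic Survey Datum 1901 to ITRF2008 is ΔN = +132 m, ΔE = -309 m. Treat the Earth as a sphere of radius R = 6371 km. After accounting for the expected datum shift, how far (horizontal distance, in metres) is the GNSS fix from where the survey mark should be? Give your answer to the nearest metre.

Observed coordinate differences: Δφ = +0.00096°, Δλ = -0.00258°.
Converting to metres (1° lat = 111195 m, cos φ = 0.979129): observed ΔN = 106.7 m, observed ΔE = -280.9 m.
Subtracting the expected shift leaves a residual of 106.7 − (132) = -25.3 m north and -280.9 − (-309) = 28.1 m east.
Residual distance = √((-25.3)² + 28.1²) = 37.8 m.

38 m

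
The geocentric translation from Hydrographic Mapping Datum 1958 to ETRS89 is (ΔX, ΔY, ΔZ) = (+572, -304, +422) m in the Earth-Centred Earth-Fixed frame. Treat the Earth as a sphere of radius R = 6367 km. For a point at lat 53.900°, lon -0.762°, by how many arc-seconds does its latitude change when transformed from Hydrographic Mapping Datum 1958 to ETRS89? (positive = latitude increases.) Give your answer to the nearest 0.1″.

Δφ = -7.0″

sin φ = 0.807990, cos φ = 0.589196, sin λ = -0.013299, cos λ = 0.999912.
North component: ΔN = −sin φ cos λ·ΔX − sin φ sin λ·ΔY + cos φ·ΔZ = −(0.807990)(0.999912)(572) − (0.807990)(-0.013299)(-304) + (0.589196)(422) = -216.76 m.
1° of latitude spans πR/180 = 111125 m, so Δφ = -216.76 / 111125 × 3600 = -7.022″.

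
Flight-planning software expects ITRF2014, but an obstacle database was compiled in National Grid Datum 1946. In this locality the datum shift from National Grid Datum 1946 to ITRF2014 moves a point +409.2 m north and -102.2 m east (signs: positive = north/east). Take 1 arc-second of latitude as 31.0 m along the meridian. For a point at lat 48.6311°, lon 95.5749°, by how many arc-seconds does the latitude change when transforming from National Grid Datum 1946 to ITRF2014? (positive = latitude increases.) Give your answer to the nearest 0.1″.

Δφ = 13.2″

1″ of latitude = 31.00 m, so Δφ = 409.2 / 31.00 = 13.200″.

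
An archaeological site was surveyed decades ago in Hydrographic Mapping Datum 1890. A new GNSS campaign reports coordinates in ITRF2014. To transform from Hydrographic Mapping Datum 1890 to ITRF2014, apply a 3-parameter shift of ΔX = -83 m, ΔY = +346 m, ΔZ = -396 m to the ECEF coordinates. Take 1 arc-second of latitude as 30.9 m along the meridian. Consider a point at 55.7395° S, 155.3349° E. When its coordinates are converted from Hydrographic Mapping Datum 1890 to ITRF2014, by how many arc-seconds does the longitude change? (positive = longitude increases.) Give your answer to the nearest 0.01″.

Δλ = -16.08″

sin φ = -0.826487, cos φ = 0.562956, sin λ = 0.417314, cos λ = -0.908763.
East component: ΔE = −sin λ·ΔX + cos λ·ΔY = −(0.417314)(-83) + (-0.908763)(346) = -279.79 m.
1° of latitude spans 3600 × 30.90 = 111240 m; at latitude φ, 1° of longitude spans that × cos φ = 62623.3 m, so Δλ = -279.79 / 62623.3 × 3600 = -16.084″.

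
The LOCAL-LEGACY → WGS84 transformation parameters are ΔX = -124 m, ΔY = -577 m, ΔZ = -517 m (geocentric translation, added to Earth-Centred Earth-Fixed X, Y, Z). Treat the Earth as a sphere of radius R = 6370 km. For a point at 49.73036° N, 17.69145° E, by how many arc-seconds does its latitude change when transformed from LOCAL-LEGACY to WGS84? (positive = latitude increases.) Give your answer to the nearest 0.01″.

Δφ = -3.57″

sin φ = 0.763011, cos φ = 0.646386, sin λ = 0.303891, cos λ = 0.952707.
North component: ΔN = −sin φ cos λ·ΔX − sin φ sin λ·ΔY + cos φ·ΔZ = −(0.763011)(0.952707)(-124) − (0.763011)(0.303891)(-577) + (0.646386)(-517) = -110.25 m.
1° of latitude spans πR/180 = 111177 m, so Δφ = -110.25 / 111177 × 3600 = -3.570″.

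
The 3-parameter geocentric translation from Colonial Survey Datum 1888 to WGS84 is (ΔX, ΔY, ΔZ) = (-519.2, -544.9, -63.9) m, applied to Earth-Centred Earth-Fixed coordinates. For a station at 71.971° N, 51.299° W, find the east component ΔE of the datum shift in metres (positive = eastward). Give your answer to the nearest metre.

ΔE = -746 m

The local east axis at (φ, λ) is (−sin λ, cos λ, 0), so ΔE = −sin(-51.299°)·(-519.2) + cos(-51.299°)·(-544.9) = -745.90 m.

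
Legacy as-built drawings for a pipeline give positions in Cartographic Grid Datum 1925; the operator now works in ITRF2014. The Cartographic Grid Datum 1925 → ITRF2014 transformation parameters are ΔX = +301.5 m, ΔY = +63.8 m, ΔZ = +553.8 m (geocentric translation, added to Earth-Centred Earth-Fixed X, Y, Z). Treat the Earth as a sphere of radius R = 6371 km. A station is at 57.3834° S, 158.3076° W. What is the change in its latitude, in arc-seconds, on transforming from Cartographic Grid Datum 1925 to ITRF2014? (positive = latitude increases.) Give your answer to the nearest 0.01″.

Δφ = 1.38″

sin φ = -0.842296, cos φ = 0.539015, sin λ = -0.369624, cos λ = -0.929182.
North component: ΔN = −sin φ cos λ·ΔX − sin φ sin λ·ΔY + cos φ·ΔZ = −(-0.842296)(-0.929182)(301.5) − (-0.842296)(-0.369624)(63.8) + (0.539015)(553.8) = 42.68 m.
1° of latitude spans πR/180 = 111195 m, so Δφ = 42.68 / 111195 × 3600 = 1.382″.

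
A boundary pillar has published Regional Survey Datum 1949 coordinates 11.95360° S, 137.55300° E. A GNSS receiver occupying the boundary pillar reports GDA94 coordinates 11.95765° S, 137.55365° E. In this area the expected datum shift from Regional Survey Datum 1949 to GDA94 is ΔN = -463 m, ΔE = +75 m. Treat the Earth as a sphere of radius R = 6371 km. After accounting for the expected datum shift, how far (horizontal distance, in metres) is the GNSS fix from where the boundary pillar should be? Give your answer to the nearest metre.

Observed coordinate differences: Δφ = -0.00405°, Δλ = +0.00065°.
Converting to metres (1° lat = 111195 m, cos φ = 0.978316): observed ΔN = -450.3 m, observed ΔE = 70.7 m.
Subtracting the expected shift leaves a residual of -450.3 − (-463) = 12.7 m north and 70.7 − (75) = -4.3 m east.
Residual distance = √(12.7² + (-4.3)²) = 13.4 m.

13 m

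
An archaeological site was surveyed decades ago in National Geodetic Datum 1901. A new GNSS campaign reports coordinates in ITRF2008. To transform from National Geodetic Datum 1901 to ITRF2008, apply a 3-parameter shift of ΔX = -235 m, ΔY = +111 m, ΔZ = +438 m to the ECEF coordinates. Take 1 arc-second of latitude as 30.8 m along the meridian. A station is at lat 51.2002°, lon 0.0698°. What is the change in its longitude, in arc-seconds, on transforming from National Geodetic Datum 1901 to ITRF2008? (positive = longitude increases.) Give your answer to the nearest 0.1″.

sin φ = 0.779340, cos φ = 0.626601, sin λ = 0.001218, cos λ = 0.999999.
East component: ΔE = −sin λ·ΔX + cos λ·ΔY = −(0.001218)(-235) + (0.999999)(111) = 111.29 m.
1° of latitude spans 3600 × 30.80 = 110880 m; at latitude φ, 1° of longitude spans that × cos φ = 69477.5 m, so Δλ = 111.29 / 69477.5 × 3600 = 5.766″.

Δλ = 5.8″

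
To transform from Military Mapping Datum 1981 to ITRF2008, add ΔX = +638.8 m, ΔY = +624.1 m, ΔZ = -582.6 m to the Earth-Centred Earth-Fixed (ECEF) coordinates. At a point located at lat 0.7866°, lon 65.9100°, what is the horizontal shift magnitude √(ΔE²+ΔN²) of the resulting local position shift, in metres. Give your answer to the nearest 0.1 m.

678.7 m

The local east axis at (φ, λ) is (−sin λ, cos λ, 0), so ΔE = −sin(65.9100°)·638.8 + cos(65.9100°)·624.1 = -328.42 m.
The local north axis is (−sin φ cos λ, −sin φ sin λ, cos φ), giving ΔN = -3.580 − 7.822 − 582.545 = -593.95 m.
Horizontal magnitude = √(ΔE² + ΔN²) = √((-328.42)² + (-593.95)²) = 678.70 m.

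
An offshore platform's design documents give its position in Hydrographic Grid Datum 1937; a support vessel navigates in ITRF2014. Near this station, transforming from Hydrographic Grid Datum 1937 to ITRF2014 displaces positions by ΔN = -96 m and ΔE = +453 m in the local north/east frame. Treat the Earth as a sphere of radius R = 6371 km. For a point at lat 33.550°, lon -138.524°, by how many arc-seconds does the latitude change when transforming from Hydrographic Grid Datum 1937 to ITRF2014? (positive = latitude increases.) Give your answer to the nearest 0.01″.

Δφ = -3.11″

On a sphere of radius R, 1 rad of latitude = R, so Δφ = ΔN / R = -96.0 / 6371000 = -1.5068e-05 rad = -3.108″.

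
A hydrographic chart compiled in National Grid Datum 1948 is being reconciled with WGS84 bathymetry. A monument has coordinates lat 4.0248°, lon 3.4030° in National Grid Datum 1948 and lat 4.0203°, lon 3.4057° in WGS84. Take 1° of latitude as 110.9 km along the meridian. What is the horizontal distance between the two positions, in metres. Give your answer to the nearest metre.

582 m

Δφ = 4.0203° − 4.0248° = -0.0045°; Δλ = 3.4057° − 3.4030° = +0.0027°.
ΔN = Δφ × 110900 = -499.1 m; ΔE = Δλ × 110900 × cos(4.0248°) = +0.0027 × 110900 × 0.997534 = 298.7 m.
Distance = √(ΔE² + ΔN²) = √(298.7² + (-499.1)²) = 581.6 m.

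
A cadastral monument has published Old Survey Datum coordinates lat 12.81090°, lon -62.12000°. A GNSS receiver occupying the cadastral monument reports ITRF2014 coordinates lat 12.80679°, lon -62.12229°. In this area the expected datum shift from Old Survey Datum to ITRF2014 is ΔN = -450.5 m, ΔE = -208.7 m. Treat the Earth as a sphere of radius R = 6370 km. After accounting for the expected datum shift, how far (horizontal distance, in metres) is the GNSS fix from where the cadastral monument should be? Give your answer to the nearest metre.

40 m

Observed coordinate differences: Δφ = -0.00411°, Δλ = -0.00229°.
Converting to metres (1° lat = 111177 m, cos φ = 0.975107): observed ΔN = -456.9 m, observed ΔE = -248.3 m.
Subtracting the expected shift leaves a residual of -456.9 − (-450.5) = -6.4 m north and -248.3 − (-208.7) = -39.6 m east.
Residual distance = √((-6.4)² + (-39.6)²) = 40.1 m.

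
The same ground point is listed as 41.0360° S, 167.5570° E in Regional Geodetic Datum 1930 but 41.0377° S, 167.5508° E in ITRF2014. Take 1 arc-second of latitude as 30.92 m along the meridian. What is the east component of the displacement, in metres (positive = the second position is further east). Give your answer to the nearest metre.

ΔE = -521 m

Δφ = -41.0377° − -41.0360° = -0.0017°; Δλ = 167.5508° − 167.5570° = -0.0062°.
1° of latitude = 3600 × 30.92 = 111312 m.
ΔN = Δφ × 111312 = -189.2 m; ΔE = Δλ × 111312 × cos(-41.0360°) = -0.0062 × 111312 × 0.754297 = -520.6 m.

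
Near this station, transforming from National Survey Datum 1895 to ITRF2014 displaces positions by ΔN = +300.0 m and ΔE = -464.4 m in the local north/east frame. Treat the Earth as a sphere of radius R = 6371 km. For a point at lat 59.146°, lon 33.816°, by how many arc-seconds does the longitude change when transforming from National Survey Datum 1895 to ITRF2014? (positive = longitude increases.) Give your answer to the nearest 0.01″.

At latitude 59.146°, cos φ = 0.512852.
One radian of longitude at latitude φ spans R cos φ, so Δλ = ΔE / (R cos φ) = -464.4 / (6371000 × 0.512852) = -1.4213e-04 rad = -29.317″.

Δλ = -29.32″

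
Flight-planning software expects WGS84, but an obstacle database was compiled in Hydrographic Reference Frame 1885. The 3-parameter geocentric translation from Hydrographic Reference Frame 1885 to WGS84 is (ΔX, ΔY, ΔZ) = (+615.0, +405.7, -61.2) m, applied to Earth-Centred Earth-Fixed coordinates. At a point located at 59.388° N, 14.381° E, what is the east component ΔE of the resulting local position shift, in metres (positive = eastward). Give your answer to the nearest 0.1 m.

The local east axis at (φ, λ) is (−sin λ, cos λ, 0), so ΔE = −sin(14.381°)·615.0 + cos(14.381°)·405.7 = 240.24 m.

ΔE = 240.2 m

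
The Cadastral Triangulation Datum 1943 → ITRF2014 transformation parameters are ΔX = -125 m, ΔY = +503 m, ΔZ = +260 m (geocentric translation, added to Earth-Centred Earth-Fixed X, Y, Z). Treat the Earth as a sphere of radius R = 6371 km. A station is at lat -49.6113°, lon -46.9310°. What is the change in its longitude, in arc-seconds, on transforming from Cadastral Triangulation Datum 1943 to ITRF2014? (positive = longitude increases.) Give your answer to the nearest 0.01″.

sin φ = -0.761666, cos φ = 0.647970, sin λ = -0.730532, cos λ = 0.682879.
East component: ΔE = −sin λ·ΔX + cos λ·ΔY = −(-0.730532)(-125) + (0.682879)(503) = 252.17 m.
1° of latitude spans πR/180 = 111195 m; at latitude φ, 1° of longitude spans that × cos φ = 72050.9 m, so Δλ = 252.17 / 72050.9 × 3600 = 12.600″.

Δλ = 12.60″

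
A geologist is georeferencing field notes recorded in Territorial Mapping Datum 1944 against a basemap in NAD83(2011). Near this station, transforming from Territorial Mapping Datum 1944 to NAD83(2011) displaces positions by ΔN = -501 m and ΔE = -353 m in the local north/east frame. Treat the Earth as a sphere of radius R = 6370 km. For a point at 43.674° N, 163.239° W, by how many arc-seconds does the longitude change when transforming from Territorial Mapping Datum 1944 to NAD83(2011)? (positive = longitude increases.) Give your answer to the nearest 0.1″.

At latitude 43.674°, cos φ = 0.723281.
One radian of longitude at latitude φ spans R cos φ, so Δλ = ΔE / (R cos φ) = -353.0 / (6370000 × 0.723281) = -7.6618e-05 rad = -15.804″.

Δλ = -15.8″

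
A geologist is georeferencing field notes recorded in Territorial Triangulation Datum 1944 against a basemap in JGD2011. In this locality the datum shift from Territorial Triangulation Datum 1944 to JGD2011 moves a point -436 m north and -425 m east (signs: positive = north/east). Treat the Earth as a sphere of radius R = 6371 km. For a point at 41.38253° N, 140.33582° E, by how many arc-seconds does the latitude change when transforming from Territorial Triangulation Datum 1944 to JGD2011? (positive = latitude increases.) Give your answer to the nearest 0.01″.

Δφ = -14.12″

On a sphere of radius R, 1 rad of latitude = R, so Δφ = ΔN / R = -436.0 / 6371000 = -6.8435e-05 rad = -14.116″.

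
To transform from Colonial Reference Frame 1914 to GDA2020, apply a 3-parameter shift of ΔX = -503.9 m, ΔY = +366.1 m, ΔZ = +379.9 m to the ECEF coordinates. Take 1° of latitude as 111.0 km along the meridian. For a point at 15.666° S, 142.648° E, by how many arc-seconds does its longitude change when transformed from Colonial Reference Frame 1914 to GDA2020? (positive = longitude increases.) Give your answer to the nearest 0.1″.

Δλ = 0.5″

sin φ = -0.270029, cos φ = 0.962852, sin λ = 0.606710, cos λ = -0.794923.
East component: ΔE = −sin λ·ΔX + cos λ·ΔY = −(0.606710)(-503.9) + (-0.794923)(366.1) = 14.70 m.
1° of latitude spans 111000 m; at latitude φ, 1° of longitude spans that × cos φ = 106876.6 m, so Δλ = 14.70 / 106876.6 × 3600 = 0.495″.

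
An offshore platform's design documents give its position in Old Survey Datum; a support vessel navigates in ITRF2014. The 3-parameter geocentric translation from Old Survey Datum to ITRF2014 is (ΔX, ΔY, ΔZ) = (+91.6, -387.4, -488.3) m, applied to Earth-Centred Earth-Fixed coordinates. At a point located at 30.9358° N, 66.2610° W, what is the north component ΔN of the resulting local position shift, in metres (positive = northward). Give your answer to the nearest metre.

ΔN = -620 m

At φ = 30.9358°, λ = -66.2610°: sin φ = 0.514077, cos φ = 0.857744, sin λ = -0.915389, cos λ = 0.402571.
ΔN = −sin φ cos λ·ΔX − sin φ sin λ·ΔY + cos φ·ΔZ = −(0.514077)(0.402571)(91.6) − (0.514077)(-0.915389)(-387.4) + (0.857744)(-488.3) = -620.10 m.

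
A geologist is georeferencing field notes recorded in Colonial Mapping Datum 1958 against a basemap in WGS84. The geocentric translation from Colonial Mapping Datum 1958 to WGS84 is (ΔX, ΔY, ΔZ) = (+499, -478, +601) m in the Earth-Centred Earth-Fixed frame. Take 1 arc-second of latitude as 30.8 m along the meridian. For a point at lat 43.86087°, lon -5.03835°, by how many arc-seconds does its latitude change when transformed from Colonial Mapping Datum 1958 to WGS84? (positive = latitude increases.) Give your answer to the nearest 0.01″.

sin φ = 0.692910, cos φ = 0.721025, sin λ = -0.087823, cos λ = 0.996136.
North component: ΔN = −sin φ cos λ·ΔX − sin φ sin λ·ΔY + cos φ·ΔZ = −(0.692910)(0.996136)(499) − (0.692910)(-0.087823)(-478) + (0.721025)(601) = 59.82 m.
1° of latitude spans 3600 × 30.80 = 110880 m, so Δφ = 59.82 / 110880 × 3600 = 1.942″.

Δφ = 1.94″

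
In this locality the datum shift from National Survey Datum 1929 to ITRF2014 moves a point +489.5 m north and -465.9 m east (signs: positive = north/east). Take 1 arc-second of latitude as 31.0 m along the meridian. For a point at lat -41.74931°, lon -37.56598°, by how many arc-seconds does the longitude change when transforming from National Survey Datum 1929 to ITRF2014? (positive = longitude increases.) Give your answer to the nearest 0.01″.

At latitude -41.74931°, cos φ = 0.746065.
1″ of longitude at this latitude = 31.00 × cos φ = 23.1280 m, so Δλ = -465.9 / 23.1280 = -20.144″.

Δλ = -20.14″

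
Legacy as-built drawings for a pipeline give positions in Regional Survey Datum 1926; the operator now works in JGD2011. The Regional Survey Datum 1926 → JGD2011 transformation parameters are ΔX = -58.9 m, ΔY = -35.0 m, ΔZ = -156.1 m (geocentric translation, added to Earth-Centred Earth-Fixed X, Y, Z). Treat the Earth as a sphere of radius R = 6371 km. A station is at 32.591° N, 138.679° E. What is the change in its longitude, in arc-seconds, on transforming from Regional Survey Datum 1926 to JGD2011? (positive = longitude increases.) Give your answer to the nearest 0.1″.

Δλ = 2.5″

sin φ = 0.538638, cos φ = 0.842537, sin λ = 0.660277, cos λ = -0.751022.
East component: ΔE = −sin λ·ΔX + cos λ·ΔY = −(0.660277)(-58.9) + (-0.751022)(-35.0) = 65.18 m.
1° of latitude spans πR/180 = 111195 m; at latitude φ, 1° of longitude spans that × cos φ = 93685.8 m, so Δλ = 65.18 / 93685.8 × 3600 = 2.504″.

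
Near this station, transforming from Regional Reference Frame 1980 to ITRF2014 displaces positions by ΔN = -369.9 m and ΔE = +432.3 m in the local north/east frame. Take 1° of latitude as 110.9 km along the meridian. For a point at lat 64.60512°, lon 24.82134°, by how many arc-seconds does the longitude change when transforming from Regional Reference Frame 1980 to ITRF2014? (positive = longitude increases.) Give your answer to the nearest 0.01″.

At latitude 64.60512°, cos φ = 0.428854.
1° of longitude at this latitude = 110.9 × cos φ = 47.56 km, so Δλ = 432.3 / 47560.0 = 0.0090896° = 32.722″.

Δλ = 32.72″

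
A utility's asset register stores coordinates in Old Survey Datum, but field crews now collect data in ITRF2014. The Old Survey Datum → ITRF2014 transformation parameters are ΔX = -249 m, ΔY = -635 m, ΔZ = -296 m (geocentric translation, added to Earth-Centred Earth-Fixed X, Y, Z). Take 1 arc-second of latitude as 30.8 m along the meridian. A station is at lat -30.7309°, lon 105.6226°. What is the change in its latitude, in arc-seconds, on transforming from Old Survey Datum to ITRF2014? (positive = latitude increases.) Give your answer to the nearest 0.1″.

Δφ = -17.3″

sin φ = -0.511007, cos φ = 0.859577, sin λ = 0.963056, cos λ = -0.269300.
North component: ΔN = −sin φ cos λ·ΔX − sin φ sin λ·ΔY + cos φ·ΔZ = −(-0.511007)(-0.269300)(-249) − (-0.511007)(0.963056)(-635) + (0.859577)(-296) = -532.67 m.
1° of latitude spans 3600 × 30.80 = 110880 m, so Δφ = -532.67 / 110880 × 3600 = -17.294″.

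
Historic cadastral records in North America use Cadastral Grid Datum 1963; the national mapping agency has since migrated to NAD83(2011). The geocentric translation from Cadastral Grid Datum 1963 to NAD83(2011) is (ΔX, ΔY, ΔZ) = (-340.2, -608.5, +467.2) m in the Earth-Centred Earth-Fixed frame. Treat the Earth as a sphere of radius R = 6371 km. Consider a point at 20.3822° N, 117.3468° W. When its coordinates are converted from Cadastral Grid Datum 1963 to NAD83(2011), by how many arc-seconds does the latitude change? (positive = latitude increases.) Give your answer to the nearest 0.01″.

Δφ = 6.32″

sin φ = 0.348281, cos φ = 0.937390, sin λ = -0.888242, cos λ = -0.459375.
North component: ΔN = −sin φ cos λ·ΔX − sin φ sin λ·ΔY + cos φ·ΔZ = −(0.348281)(-0.459375)(-340.2) − (0.348281)(-0.888242)(-608.5) + (0.937390)(467.2) = 195.28 m.
1° of latitude spans πR/180 = 111195 m, so Δφ = 195.28 / 111195 × 3600 = 6.322″.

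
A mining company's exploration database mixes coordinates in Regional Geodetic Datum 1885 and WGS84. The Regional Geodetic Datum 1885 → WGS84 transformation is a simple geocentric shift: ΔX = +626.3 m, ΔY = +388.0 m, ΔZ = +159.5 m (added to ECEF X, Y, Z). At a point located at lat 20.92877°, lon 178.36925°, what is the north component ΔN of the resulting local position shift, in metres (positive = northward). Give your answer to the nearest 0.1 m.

ΔN = 368.7 m

At φ = 20.92877°, λ = 178.36925°: sin φ = 0.357207, cos φ = 0.934025, sin λ = 0.028458, cos λ = -0.999595.
ΔN = −sin φ cos λ·ΔX − sin φ sin λ·ΔY + cos φ·ΔZ = −(0.357207)(-0.999595)(626.3) − (0.357207)(0.028458)(388.0) + (0.934025)(159.5) = 368.66 m.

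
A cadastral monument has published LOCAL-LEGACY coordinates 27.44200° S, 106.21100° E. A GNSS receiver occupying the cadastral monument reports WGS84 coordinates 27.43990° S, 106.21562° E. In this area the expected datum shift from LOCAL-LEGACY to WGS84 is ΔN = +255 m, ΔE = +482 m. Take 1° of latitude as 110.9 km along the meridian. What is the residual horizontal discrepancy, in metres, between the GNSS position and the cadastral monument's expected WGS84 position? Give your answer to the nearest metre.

Observed coordinate differences: Δφ = +0.00210°, Δλ = +0.00462°.
Converting to metres (1° lat = 110900 m, cos φ = 0.887478): observed ΔN = 232.9 m, observed ΔE = 454.7 m.
Subtracting the expected shift leaves a residual of 232.9 − (255) = -22.1 m north and 454.7 − (482) = -27.3 m east.
Residual distance = √((-22.1)² + (-27.3)²) = 35.1 m.

35 m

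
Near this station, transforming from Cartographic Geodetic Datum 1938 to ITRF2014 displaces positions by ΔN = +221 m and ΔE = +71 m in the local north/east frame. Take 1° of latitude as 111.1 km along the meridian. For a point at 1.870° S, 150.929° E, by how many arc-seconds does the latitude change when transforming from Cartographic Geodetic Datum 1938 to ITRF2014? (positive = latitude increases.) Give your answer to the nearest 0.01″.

1° of latitude = 111.1 km, so Δφ = 221.0 / 111100 = 0.0019892° = 7.161″.

Δφ = 7.16″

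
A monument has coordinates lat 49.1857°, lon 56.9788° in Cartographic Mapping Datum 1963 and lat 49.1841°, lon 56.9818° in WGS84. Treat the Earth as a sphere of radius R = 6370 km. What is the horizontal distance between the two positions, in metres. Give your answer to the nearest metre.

281 m

Δφ = 49.1841° − 49.1857° = -0.0016°; Δλ = 56.9818° − 56.9788° = +0.0030°.
1° along a meridian = πR/180 = 111177 m.
ΔN = Δφ × 111177 = -177.9 m; ΔE = Δλ × 111177 × cos(49.1857°) = +0.0030 × 111177 × 0.653610 = 218.0 m.
Distance = √(ΔE² + ΔN²) = √(218.0² + (-177.9)²) = 281.4 m.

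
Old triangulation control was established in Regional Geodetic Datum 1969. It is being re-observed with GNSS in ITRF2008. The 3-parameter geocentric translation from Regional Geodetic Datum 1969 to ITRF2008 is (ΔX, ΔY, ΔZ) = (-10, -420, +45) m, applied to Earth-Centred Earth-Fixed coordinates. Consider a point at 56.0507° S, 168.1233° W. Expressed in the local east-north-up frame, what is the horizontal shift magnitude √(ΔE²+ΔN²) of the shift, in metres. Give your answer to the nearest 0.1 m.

422.2 m

At φ = -56.0507°, λ = -168.1233°: sin φ = -0.829532, cos φ = 0.558459, sin λ = -0.205806, cos λ = -0.978593.
ΔE = −sin λ·ΔX + cos λ·ΔY = −(-0.205806)·(-10) + (-0.978593)·(-420) = 408.95 m.
ΔN = −sin φ cos λ·ΔX − sin φ sin λ·ΔY + cos φ·ΔZ = −(-0.829532)(-0.978593)(-10) − (-0.829532)(-0.205806)(-420) + (0.558459)(45) = 104.95 m.
Horizontal magnitude = √(ΔE² + ΔN²) = √(408.95² + 104.95²) = 422.20 m.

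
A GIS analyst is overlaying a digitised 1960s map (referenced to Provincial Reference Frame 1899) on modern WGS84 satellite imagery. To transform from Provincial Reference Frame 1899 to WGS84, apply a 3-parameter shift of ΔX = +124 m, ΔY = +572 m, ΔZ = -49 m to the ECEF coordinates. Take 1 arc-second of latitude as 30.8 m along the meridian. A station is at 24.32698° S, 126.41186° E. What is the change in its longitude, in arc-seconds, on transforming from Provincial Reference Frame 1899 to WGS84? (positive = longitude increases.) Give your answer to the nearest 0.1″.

Δλ = -15.7″

sin φ = -0.411943, cos φ = 0.911209, sin λ = 0.804771, cos λ = -0.593585.
East component: ΔE = −sin λ·ΔX + cos λ·ΔY = −(0.804771)(124) + (-0.593585)(572) = -439.32 m.
1° of latitude spans 3600 × 30.80 = 110880 m; at latitude φ, 1° of longitude spans that × cos φ = 101034.9 m, so Δλ = -439.32 / 101034.9 × 3600 = -15.654″.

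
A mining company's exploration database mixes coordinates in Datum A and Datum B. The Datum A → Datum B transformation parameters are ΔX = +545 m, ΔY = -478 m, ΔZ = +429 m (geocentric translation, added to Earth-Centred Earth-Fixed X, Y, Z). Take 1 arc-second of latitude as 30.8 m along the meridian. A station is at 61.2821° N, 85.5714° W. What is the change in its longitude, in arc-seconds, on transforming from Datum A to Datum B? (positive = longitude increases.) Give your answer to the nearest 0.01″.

Δλ = 34.22″

sin φ = 0.876996, cos φ = 0.480498, sin λ = -0.997014, cos λ = 0.077217.
East component: ΔE = −sin λ·ΔX + cos λ·ΔY = −(-0.997014)(545) + (0.077217)(-478) = 506.46 m.
1° of latitude spans 3600 × 30.80 = 110880 m; at latitude φ, 1° of longitude spans that × cos φ = 53277.6 m, so Δλ = 506.46 / 53277.6 × 3600 = 34.222″.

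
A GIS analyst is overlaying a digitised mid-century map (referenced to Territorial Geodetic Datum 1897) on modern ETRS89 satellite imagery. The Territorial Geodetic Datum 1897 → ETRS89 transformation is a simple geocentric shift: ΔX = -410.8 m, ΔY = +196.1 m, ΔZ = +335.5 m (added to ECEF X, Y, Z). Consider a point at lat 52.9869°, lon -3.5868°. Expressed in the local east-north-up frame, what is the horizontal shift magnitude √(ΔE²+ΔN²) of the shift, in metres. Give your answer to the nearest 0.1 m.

565.3 m

The local east axis at (φ, λ) is (−sin λ, cos λ, 0), so ΔE = −sin(-3.5868°)·(-410.8) + cos(-3.5868°)·196.1 = 170.02 m.
The local north axis is (−sin φ cos λ, −sin φ sin λ, cos φ), giving ΔN = 327.380 + 9.796 + 201.970 = 539.15 m.
Horizontal magnitude = √(ΔE² + ΔN²) = √(170.02² + 539.15²) = 565.32 m.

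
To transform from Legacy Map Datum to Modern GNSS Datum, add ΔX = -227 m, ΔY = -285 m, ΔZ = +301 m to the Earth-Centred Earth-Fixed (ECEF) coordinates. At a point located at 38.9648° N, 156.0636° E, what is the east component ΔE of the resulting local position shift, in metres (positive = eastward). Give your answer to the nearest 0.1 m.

The local east axis at (φ, λ) is (−sin λ, cos λ, 0), so ΔE = −sin(156.0636°)·(-227) + cos(156.0636°)·(-285) = 352.59 m.

ΔE = 352.6 m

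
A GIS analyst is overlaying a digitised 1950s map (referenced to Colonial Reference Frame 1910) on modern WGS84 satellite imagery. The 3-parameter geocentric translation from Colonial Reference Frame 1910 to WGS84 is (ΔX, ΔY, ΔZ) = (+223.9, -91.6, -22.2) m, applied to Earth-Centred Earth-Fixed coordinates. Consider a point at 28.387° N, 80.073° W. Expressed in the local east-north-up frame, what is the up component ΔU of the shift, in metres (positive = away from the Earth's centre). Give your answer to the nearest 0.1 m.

ΔU = 102.8 m

The local up (radial) axis is (cos φ cos λ, cos φ sin λ, sin φ), giving ΔU = 33.958 + 79.379 − 10.554 = 102.78 m.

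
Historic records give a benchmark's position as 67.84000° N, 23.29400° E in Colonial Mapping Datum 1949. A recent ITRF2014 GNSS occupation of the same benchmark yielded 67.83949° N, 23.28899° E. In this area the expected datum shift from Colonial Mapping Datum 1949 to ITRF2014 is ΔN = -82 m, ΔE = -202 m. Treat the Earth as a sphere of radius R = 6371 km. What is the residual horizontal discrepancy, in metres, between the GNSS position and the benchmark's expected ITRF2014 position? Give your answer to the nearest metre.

Observed coordinate differences: Δφ = -0.00051°, Δλ = -0.00501°.
Converting to metres (1° lat = 111195 m, cos φ = 0.377194): observed ΔN = -56.7 m, observed ΔE = -210.1 m.
Subtracting the expected shift leaves a residual of -56.7 − (-82) = 25.3 m north and -210.1 − (-202) = -8.1 m east.
Residual distance = √(25.3² + (-8.1)²) = 26.6 m.

27 m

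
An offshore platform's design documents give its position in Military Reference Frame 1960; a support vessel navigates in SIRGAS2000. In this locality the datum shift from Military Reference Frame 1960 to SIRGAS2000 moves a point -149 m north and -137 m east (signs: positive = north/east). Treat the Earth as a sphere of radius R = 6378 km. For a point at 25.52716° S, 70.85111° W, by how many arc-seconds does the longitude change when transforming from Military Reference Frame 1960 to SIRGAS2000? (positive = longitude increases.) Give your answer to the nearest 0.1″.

At latitude -25.52716°, cos φ = 0.902381.
One radian of longitude at latitude φ spans R cos φ, so Δλ = ΔE / (R cos φ) = -137.0 / (6378000 × 0.902381) = -2.3804e-05 rad = -4.910″.

Δλ = -4.9″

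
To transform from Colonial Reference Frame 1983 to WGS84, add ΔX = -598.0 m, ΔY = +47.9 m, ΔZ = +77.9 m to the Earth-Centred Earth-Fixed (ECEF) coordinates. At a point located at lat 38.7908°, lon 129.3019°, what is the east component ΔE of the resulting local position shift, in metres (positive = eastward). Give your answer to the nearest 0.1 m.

ΔE = 432.4 m

The local east axis at (φ, λ) is (−sin λ, cos λ, 0), so ΔE = −sin(129.3019°)·(-598.0) + cos(129.3019°)·47.9 = 432.40 m.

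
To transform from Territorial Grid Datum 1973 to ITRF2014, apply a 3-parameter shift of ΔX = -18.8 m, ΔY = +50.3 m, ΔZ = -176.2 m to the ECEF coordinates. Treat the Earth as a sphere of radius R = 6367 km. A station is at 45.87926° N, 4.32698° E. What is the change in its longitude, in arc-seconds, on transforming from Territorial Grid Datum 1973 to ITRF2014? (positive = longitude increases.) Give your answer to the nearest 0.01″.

Δλ = 2.40″

sin φ = 0.717874, cos φ = 0.696173, sin λ = 0.075448, cos λ = 0.997150.
East component: ΔE = −sin λ·ΔX + cos λ·ΔY = −(0.075448)(-18.8) + (0.997150)(50.3) = 51.58 m.
1° of latitude spans πR/180 = 111125 m; at latitude φ, 1° of longitude spans that × cos φ = 77362.3 m, so Δλ = 51.58 / 77362.3 × 3600 = 2.400″.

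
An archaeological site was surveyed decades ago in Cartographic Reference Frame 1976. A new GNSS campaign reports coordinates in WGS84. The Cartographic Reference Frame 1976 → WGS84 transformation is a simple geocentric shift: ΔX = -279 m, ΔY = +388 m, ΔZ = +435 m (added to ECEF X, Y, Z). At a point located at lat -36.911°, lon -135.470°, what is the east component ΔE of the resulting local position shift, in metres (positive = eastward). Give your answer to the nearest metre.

At φ = -36.911°, λ = -135.470°: sin φ = -0.600574, cos φ = 0.799569, sin λ = -0.701283, cos λ = -0.712883.
ΔE = −sin λ·ΔX + cos λ·ΔY = −(-0.701283)·(-279) + (-0.712883)·(388) = -472.26 m.

ΔE = -472 m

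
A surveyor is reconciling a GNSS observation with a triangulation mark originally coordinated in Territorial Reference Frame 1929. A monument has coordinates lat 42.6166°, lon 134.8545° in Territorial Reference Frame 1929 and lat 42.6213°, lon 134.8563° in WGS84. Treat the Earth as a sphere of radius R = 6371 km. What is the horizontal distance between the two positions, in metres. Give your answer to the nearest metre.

Δφ = 42.6213° − 42.6166° = +0.0047°; Δλ = 134.8563° − 134.8545° = +0.0018°.
1° along a meridian = πR/180 = 111195 m.
ΔN = Δφ × 111195 = 522.6 m; ΔE = Δλ × 111195 × cos(42.6166°) = +0.0018 × 111195 × 0.735901 = 147.3 m.
Distance = √(ΔE² + ΔN²) = √(147.3² + 522.6²) = 543.0 m.

543 m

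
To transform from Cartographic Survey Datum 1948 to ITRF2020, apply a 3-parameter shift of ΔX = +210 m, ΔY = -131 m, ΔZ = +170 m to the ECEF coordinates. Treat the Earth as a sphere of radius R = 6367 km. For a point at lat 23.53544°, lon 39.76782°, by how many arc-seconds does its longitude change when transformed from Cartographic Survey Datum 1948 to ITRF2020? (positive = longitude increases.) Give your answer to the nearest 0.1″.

Δλ = -8.3″

sin φ = 0.399316, cos φ = 0.916813, sin λ = 0.639678, cos λ = 0.768643.
East component: ΔE = −sin λ·ΔX + cos λ·ΔY = −(0.639678)(210) + (0.768643)(-131) = -235.02 m.
1° of latitude spans πR/180 = 111125 m; at latitude φ, 1° of longitude spans that × cos φ = 101881.0 m, so Δλ = -235.02 / 101881.0 × 3600 = -8.305″.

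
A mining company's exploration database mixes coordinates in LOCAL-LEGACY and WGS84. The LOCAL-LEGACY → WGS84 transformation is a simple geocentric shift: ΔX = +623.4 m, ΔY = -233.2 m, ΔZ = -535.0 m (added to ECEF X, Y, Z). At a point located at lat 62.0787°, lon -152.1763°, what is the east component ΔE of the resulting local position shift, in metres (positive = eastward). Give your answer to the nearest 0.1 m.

ΔE = 497.2 m

The local east axis at (φ, λ) is (−sin λ, cos λ, 0), so ΔE = −sin(-152.1763°)·623.4 + cos(-152.1763°)·(-233.2) = 497.21 m.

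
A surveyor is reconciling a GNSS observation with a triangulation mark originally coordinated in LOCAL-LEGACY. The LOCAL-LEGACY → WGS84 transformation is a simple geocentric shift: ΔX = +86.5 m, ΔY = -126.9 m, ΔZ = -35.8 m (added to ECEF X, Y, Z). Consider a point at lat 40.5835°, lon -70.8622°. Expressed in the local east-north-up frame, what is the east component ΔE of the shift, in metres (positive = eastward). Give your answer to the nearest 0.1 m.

At φ = 40.5835°, λ = -70.8622°: sin φ = 0.650556, cos φ = 0.759459, sin λ = -0.944733, cos λ = 0.327841.
ΔE = −sin λ·ΔX + cos λ·ΔY = −(-0.944733)·(86.5) + (0.327841)·(-126.9) = 40.12 m.

ΔE = 40.1 m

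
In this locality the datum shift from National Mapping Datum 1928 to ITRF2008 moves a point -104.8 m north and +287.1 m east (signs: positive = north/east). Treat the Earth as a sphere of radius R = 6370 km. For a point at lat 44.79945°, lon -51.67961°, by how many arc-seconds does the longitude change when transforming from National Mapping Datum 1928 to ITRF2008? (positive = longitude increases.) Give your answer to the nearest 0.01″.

At latitude 44.79945°, cos φ = 0.709578.
One radian of longitude at latitude φ spans R cos φ, so Δλ = ΔE / (R cos φ) = 287.1 / (6370000 × 0.709578) = 6.3518e-05 rad = 13.101″.

Δλ = 13.10″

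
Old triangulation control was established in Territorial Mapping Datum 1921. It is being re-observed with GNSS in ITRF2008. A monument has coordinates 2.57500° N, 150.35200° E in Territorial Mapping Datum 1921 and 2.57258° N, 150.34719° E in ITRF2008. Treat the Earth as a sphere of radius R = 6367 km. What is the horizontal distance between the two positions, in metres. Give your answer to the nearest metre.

598 m

Δφ = 2.57258° − 2.57500° = -0.00242°; Δλ = 150.34719° − 150.35200° = -0.00481°.
1° along a meridian = πR/180 = 111125 m.
ΔN = Δφ × 111125 = -268.9 m; ΔE = Δλ × 111125 × cos(2.57500°) = -0.00481 × 111125 × 0.998990 = -534.0 m.
Distance = √(ΔE² + ΔN²) = √((-534.0)² + (-268.9)²) = 597.9 m.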